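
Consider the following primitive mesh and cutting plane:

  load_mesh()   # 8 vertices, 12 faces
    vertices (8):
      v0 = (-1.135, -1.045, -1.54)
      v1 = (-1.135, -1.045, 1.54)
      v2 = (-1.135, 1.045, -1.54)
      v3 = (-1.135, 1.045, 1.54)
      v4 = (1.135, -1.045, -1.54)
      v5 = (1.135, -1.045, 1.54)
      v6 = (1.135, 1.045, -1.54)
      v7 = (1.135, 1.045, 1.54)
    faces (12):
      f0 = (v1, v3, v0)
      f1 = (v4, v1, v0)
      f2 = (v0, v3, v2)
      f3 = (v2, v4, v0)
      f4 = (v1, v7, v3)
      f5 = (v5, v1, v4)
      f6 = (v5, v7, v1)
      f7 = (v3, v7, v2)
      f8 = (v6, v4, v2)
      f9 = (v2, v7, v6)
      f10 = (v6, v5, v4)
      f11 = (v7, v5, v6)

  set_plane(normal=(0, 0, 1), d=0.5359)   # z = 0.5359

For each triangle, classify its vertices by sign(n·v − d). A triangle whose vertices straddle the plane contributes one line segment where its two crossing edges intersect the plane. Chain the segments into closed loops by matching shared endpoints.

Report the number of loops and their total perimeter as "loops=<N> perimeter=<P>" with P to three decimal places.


loops=1 perimeter=8.720

Straddling triangles (8 of 12):
  (v1,v3,v0) [++-] → (-1.135, 0.363646, 0.5359)–(-1.135, -1.045, 0.5359)  len=1.4086
  (v4,v1,v0) [-+-] → (-0.394965, -1.045, 0.5359)–(-1.135, -1.045, 0.5359)  len=0.7400
  (v0,v3,v2) [-+-] → (-1.135, 0.363646, 0.5359)–(-1.135, 1.045, 0.5359)  len=0.6814
  (v5,v1,v4) [++-] → (-0.394965, -1.045, 0.5359)–(1.135, -1.045, 0.5359)  len=1.5300
  (v3,v7,v2) [++-] → (0.394965, 1.045, 0.5359)–(-1.135, 1.045, 0.5359)  len=1.5300
  (v2,v7,v6) [-+-] → (0.394965, 1.045, 0.5359)–(1.135, 1.045, 0.5359)  len=0.7400
  (v6,v5,v4) [-+-] → (1.135, -0.363646, 0.5359)–(1.135, -1.045, 0.5359)  len=0.6814
  (v7,v5,v6) [++-] → (1.135, -0.363646, 0.5359)–(1.135, 1.045, 0.5359)  len=1.4086

Chained into 1 loop(s):
  loop 1: 8 segments, perimeter = 8.7200
Total perimeter = 8.720


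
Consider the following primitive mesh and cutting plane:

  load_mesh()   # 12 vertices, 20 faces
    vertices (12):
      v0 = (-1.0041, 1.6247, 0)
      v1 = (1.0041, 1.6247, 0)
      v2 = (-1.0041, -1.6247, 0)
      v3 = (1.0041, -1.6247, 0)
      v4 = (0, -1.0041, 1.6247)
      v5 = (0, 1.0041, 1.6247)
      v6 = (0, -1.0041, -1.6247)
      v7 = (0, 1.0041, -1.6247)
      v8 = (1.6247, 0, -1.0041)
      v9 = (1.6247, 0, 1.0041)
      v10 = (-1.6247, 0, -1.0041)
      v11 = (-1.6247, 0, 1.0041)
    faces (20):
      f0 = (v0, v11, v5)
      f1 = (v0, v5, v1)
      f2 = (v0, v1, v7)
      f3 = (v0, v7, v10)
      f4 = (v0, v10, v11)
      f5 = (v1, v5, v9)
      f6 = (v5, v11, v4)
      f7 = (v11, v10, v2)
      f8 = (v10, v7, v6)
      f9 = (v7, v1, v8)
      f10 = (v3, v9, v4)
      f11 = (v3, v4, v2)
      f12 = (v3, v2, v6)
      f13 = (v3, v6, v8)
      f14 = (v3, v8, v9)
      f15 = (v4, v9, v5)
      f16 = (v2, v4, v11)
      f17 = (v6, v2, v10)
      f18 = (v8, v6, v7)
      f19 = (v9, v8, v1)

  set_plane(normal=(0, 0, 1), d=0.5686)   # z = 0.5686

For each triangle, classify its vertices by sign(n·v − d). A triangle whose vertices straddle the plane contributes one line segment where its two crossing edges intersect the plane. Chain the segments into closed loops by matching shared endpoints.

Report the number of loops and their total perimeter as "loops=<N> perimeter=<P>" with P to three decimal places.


Straddling triangles (10 of 20):
  (v0,v11,v5) [-++] → (-1.35553, 0.704668, 0.5686)–(-0.652693, 1.40751, 0.5686)  len=0.9940
  (v0,v5,v1) [-+-] → (-0.652693, 1.40751, 0.5686)–(0.652693, 1.40751, 0.5686)  len=1.3054
  (v0,v10,v11) [--+] → (-1.6247, 0, 0.5686)–(-1.35553, 0.704668, 0.5686)  len=0.7543
  (v1,v5,v9) [-++] → (0.652693, 1.40751, 0.5686)–(1.35553, 0.704668, 0.5686)  len=0.9940
  (v11,v10,v2) [+--] → (-1.6247, 0, 0.5686)–(-1.35553, -0.704668, 0.5686)  len=0.7543
  (v3,v9,v4) [-++] → (1.35553, -0.704668, 0.5686)–(0.652693, -1.40751, 0.5686)  len=0.9940
  (v3,v4,v2) [-+-] → (0.652693, -1.40751, 0.5686)–(-0.652693, -1.40751, 0.5686)  len=1.3054
  (v3,v8,v9) [--+] → (1.6247, 0, 0.5686)–(1.35553, -0.704668, 0.5686)  len=0.7543
  (v2,v4,v11) [-++] → (-0.652693, -1.40751, 0.5686)–(-1.35553, -0.704668, 0.5686)  len=0.9940
  (v9,v8,v1) [+--] → (1.6247, 0, 0.5686)–(1.35553, 0.704668, 0.5686)  len=0.7543

Chained into 1 loop(s):
  loop 1: 10 segments, perimeter = 9.6039
Total perimeter = 9.604

loops=1 perimeter=9.604


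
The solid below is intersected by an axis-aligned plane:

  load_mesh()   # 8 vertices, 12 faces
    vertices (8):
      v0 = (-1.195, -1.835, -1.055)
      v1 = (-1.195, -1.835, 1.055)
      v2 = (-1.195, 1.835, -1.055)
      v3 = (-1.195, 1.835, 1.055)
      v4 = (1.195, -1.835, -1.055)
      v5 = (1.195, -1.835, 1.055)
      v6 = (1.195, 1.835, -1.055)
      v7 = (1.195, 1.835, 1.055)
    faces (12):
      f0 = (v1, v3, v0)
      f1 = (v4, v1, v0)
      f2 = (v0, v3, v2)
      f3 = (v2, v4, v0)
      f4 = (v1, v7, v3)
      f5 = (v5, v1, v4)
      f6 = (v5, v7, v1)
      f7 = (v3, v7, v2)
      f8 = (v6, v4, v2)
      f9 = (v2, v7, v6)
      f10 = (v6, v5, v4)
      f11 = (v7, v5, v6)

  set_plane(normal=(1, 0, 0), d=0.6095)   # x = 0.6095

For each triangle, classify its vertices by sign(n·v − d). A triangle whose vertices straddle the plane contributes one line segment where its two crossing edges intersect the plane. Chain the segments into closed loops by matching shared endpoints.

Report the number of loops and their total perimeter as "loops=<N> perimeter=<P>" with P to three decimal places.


Straddling triangles (8 of 12):
  (v4,v1,v0) [+--] → (0.6095, -1.835, -0.538094)–(0.6095, -1.835, -1.055)  len=0.5169
  (v2,v4,v0) [-+-] → (0.6095, -0.935927, -1.055)–(0.6095, -1.835, -1.055)  len=0.8991
  (v1,v7,v3) [-+-] → (0.6095, 0.935927, 1.055)–(0.6095, 1.835, 1.055)  len=0.8991
  (v5,v1,v4) [+-+] → (0.6095, -1.835, 1.055)–(0.6095, -1.835, -0.538094)  len=1.5931
  (v5,v7,v1) [++-] → (0.6095, 0.935927, 1.055)–(0.6095, -1.835, 1.055)  len=2.7709
  (v3,v7,v2) [-+-] → (0.6095, 1.835, 1.055)–(0.6095, 1.835, 0.538094)  len=0.5169
  (v6,v4,v2) [++-] → (0.6095, -0.935927, -1.055)–(0.6095, 1.835, -1.055)  len=2.7709
  (v2,v7,v6) [-++] → (0.6095, 1.835, 0.538094)–(0.6095, 1.835, -1.055)  len=1.5931

Chained into 1 loop(s):
  loop 1: 8 segments, perimeter = 11.5600
Total perimeter = 11.560

loops=1 perimeter=11.560


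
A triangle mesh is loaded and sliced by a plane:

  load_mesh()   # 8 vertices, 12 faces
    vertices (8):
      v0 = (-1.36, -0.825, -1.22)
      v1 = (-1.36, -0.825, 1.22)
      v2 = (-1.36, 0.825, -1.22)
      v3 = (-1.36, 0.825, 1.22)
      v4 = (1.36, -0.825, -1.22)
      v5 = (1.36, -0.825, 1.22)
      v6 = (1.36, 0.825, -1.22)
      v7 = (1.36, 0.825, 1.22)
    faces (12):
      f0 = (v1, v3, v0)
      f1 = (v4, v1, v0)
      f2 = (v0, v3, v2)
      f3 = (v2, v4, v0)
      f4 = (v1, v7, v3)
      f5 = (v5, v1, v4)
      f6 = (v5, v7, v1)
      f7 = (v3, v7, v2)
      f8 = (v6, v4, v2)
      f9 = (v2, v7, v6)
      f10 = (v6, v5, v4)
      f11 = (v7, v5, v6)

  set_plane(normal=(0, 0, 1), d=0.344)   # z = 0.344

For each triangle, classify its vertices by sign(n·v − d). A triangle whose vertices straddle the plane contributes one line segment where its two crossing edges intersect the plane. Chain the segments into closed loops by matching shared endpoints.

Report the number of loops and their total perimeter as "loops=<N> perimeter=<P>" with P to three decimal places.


loops=1 perimeter=8.740

Straddling triangles (8 of 12):
  (v1,v3,v0) [++-] → (-1.36, 0.232623, 0.344)–(-1.36, -0.825, 0.344)  len=1.0576
  (v4,v1,v0) [-+-] → (-0.383475, -0.825, 0.344)–(-1.36, -0.825, 0.344)  len=0.9765
  (v0,v3,v2) [-+-] → (-1.36, 0.232623, 0.344)–(-1.36, 0.825, 0.344)  len=0.5924
  (v5,v1,v4) [++-] → (-0.383475, -0.825, 0.344)–(1.36, -0.825, 0.344)  len=1.7435
  (v3,v7,v2) [++-] → (0.383475, 0.825, 0.344)–(-1.36, 0.825, 0.344)  len=1.7435
  (v2,v7,v6) [-+-] → (0.383475, 0.825, 0.344)–(1.36, 0.825, 0.344)  len=0.9765
  (v6,v5,v4) [-+-] → (1.36, -0.232623, 0.344)–(1.36, -0.825, 0.344)  len=0.5924
  (v7,v5,v6) [++-] → (1.36, -0.232623, 0.344)–(1.36, 0.825, 0.344)  len=1.0576

Chained into 1 loop(s):
  loop 1: 8 segments, perimeter = 8.7400
Total perimeter = 8.740


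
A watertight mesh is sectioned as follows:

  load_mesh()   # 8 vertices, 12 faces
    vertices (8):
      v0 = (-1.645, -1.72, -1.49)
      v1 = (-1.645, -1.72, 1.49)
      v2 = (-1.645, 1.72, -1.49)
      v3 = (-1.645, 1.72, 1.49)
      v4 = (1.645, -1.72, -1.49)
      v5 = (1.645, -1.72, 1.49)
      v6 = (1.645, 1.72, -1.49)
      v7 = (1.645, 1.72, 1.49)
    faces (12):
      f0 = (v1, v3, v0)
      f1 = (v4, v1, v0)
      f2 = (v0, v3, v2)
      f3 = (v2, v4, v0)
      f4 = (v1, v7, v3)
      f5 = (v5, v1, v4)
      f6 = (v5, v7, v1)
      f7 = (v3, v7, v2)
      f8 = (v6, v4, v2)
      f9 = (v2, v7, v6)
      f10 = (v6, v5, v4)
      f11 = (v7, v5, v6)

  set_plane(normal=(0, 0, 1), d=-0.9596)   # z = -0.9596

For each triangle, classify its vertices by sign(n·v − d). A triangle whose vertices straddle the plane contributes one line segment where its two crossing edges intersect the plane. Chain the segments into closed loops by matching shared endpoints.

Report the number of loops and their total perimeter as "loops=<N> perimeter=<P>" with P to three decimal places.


loops=1 perimeter=13.460

Straddling triangles (8 of 12):
  (v1,v3,v0) [++-] → (-1.645, -1.10773, -0.9596)–(-1.645, -1.72, -0.9596)  len=0.6123
  (v4,v1,v0) [-+-] → (1.05942, -1.72, -0.9596)–(-1.645, -1.72, -0.9596)  len=2.7044
  (v0,v3,v2) [-+-] → (-1.645, -1.10773, -0.9596)–(-1.645, 1.72, -0.9596)  len=2.8277
  (v5,v1,v4) [++-] → (1.05942, -1.72, -0.9596)–(1.645, -1.72, -0.9596)  len=0.5856
  (v3,v7,v2) [++-] → (-1.05942, 1.72, -0.9596)–(-1.645, 1.72, -0.9596)  len=0.5856
  (v2,v7,v6) [-+-] → (-1.05942, 1.72, -0.9596)–(1.645, 1.72, -0.9596)  len=2.7044
  (v6,v5,v4) [-+-] → (1.645, 1.10773, -0.9596)–(1.645, -1.72, -0.9596)  len=2.8277
  (v7,v5,v6) [++-] → (1.645, 1.10773, -0.9596)–(1.645, 1.72, -0.9596)  len=0.6123

Chained into 1 loop(s):
  loop 1: 8 segments, perimeter = 13.4600
Total perimeter = 13.460


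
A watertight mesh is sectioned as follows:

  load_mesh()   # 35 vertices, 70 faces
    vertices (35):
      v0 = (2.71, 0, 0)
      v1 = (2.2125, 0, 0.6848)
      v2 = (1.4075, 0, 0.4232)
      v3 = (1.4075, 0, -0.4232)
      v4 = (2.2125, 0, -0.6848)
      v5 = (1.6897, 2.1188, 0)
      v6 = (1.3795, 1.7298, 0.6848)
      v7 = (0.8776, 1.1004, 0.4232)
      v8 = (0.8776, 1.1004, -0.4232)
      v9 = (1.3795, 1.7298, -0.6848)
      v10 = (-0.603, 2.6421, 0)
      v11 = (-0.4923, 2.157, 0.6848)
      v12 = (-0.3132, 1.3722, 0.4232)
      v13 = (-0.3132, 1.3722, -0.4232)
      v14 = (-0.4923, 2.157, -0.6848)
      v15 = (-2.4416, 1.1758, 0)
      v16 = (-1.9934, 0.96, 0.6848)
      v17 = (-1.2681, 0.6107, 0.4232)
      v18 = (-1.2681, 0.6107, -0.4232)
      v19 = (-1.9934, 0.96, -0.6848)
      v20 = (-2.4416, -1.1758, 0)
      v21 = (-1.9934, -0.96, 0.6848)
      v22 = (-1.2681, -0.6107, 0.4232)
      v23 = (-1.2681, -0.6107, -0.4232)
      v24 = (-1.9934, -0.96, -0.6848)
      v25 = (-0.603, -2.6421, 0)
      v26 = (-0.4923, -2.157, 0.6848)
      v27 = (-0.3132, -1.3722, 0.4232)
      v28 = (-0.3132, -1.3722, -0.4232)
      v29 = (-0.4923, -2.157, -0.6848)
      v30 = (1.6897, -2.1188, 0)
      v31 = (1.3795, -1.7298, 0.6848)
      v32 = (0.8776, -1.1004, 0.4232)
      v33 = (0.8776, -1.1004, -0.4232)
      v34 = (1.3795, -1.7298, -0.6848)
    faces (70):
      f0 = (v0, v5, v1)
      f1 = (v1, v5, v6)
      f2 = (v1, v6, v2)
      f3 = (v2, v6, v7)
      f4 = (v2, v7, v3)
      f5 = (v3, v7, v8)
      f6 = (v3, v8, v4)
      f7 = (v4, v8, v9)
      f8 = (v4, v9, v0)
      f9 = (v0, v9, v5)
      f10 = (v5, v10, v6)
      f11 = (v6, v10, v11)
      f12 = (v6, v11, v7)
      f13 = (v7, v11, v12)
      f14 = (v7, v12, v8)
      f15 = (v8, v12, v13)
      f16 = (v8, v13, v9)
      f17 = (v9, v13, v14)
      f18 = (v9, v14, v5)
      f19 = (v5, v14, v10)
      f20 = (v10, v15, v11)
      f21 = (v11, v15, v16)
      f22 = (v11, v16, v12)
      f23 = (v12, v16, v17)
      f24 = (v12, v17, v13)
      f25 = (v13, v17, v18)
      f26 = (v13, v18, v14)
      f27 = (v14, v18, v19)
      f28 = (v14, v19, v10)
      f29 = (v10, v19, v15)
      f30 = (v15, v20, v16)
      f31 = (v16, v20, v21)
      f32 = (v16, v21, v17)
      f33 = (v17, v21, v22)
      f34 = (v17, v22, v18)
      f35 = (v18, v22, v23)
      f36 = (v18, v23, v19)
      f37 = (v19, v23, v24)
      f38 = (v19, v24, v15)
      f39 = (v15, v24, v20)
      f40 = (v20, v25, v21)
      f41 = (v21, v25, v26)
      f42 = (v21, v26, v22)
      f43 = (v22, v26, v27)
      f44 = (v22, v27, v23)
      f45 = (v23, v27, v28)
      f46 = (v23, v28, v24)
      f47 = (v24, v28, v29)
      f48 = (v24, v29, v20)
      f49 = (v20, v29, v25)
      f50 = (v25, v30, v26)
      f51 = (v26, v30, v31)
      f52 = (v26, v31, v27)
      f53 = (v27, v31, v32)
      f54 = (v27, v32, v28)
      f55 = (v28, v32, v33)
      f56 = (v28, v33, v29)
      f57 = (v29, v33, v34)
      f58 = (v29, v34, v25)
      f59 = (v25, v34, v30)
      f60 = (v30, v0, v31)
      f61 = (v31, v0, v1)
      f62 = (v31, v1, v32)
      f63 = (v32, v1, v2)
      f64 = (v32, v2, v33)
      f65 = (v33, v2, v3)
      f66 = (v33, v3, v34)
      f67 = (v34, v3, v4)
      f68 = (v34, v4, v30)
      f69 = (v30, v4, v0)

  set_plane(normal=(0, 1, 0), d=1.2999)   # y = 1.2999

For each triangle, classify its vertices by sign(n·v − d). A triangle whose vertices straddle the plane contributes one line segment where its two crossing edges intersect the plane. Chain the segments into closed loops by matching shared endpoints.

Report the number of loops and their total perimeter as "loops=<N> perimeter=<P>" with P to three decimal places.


Straddling triangles (22 of 70):
  (v0,v5,v1) [-+-] → (2.08404, 1.2999, 0)–(1.89176, 1.2999, 0.26467)  len=0.3271
  (v1,v5,v6) [-++] → (1.89176, 1.2999, 0.26467)–(1.58652, 1.2999, 0.6848)  len=0.5193
  (v1,v6,v2) [-+-] → (1.58652, 1.2999, 0.6848)–(1.38646, 1.2999, 0.619786)  len=0.2104
  (v2,v6,v7) [-+-] → (1.38646, 1.2999, 0.619786)–(1.03669, 1.2999, 0.506119)  len=0.3678
  (v4,v8,v9) [--+] → (1.03669, 1.2999, -0.506119)–(1.58652, 1.2999, -0.6848)  len=0.5781
  (v4,v9,v0) [-+-] → (1.58652, 1.2999, -0.6848)–(1.71016, 1.2999, -0.51461)  len=0.2104
  (v0,v9,v5) [-++] → (1.71016, 1.2999, -0.51461)–(2.08404, 1.2999, 0)  len=0.6361
  (v6,v11,v7) [++-] → (0.618945, 1.2999, 0.472594)–(1.03669, 1.2999, 0.506119)  len=0.4191
  (v7,v11,v12) [-++] → (0.618945, 1.2999, 0.472594)–(0.00355806, 1.2999, 0.4232)  len=0.6174
  (v7,v12,v8) [-+-] → (0.00355806, 1.2999, 0.4232)–(0.00355806, 1.2999, 0.198054)  len=0.2251
  (v8,v12,v13) [-++] → (0.00355806, 1.2999, 0.198054)–(0.00355806, 1.2999, -0.4232)  len=0.6213
  (v8,v13,v9) [-++] → (0.00355806, 1.2999, -0.4232)–(1.03669, 1.2999, -0.506119)  len=1.0365
  (v10,v15,v11) [+-+] → (-2.28599, 1.2999, 0)–(-2.19506, 1.2999, 0.086612)  len=0.1256
  (v11,v15,v16) [+--] → (-2.19506, 1.2999, 0.086612)–(-1.56715, 1.2999, 0.6848)  len=0.8672
  (v11,v16,v12) [+-+] → (-1.56715, 1.2999, 0.6848)–(-0.607908, 1.2999, 0.469085)  len=0.9832
  (v12,v16,v17) [+--] → (-0.607908, 1.2999, 0.469085)–(-0.403862, 1.2999, 0.4232)  len=0.2091
  (v12,v17,v13) [+-+] → (-0.403862, 1.2999, 0.4232)–(-0.403862, 1.2999, -0.342839)  len=0.7660
  (v13,v17,v18) [+--] → (-0.403862, 1.2999, -0.342839)–(-0.403862, 1.2999, -0.4232)  len=0.0804
  (v13,v18,v14) [+-+] → (-0.403862, 1.2999, -0.4232)–(-0.922319, 1.2999, -0.539798)  len=0.5314
  (v14,v18,v19) [+--] → (-0.922319, 1.2999, -0.539798)–(-1.56715, 1.2999, -0.6848)  len=0.6609
  (v14,v19,v10) [+-+] → (-1.56715, 1.2999, -0.6848)–(-1.71244, 1.2999, -0.546423)  len=0.2006
  (v10,v19,v15) [+--] → (-1.71244, 1.2999, -0.546423)–(-2.28599, 1.2999, 0)  len=0.7922

Chained into 2 loop(s):
  loop 1: 12 segments, perimeter = 5.7685
  loop 2: 10 segments, perimeter = 5.2167
Total perimeter = 10.985

loops=2 perimeter=10.985


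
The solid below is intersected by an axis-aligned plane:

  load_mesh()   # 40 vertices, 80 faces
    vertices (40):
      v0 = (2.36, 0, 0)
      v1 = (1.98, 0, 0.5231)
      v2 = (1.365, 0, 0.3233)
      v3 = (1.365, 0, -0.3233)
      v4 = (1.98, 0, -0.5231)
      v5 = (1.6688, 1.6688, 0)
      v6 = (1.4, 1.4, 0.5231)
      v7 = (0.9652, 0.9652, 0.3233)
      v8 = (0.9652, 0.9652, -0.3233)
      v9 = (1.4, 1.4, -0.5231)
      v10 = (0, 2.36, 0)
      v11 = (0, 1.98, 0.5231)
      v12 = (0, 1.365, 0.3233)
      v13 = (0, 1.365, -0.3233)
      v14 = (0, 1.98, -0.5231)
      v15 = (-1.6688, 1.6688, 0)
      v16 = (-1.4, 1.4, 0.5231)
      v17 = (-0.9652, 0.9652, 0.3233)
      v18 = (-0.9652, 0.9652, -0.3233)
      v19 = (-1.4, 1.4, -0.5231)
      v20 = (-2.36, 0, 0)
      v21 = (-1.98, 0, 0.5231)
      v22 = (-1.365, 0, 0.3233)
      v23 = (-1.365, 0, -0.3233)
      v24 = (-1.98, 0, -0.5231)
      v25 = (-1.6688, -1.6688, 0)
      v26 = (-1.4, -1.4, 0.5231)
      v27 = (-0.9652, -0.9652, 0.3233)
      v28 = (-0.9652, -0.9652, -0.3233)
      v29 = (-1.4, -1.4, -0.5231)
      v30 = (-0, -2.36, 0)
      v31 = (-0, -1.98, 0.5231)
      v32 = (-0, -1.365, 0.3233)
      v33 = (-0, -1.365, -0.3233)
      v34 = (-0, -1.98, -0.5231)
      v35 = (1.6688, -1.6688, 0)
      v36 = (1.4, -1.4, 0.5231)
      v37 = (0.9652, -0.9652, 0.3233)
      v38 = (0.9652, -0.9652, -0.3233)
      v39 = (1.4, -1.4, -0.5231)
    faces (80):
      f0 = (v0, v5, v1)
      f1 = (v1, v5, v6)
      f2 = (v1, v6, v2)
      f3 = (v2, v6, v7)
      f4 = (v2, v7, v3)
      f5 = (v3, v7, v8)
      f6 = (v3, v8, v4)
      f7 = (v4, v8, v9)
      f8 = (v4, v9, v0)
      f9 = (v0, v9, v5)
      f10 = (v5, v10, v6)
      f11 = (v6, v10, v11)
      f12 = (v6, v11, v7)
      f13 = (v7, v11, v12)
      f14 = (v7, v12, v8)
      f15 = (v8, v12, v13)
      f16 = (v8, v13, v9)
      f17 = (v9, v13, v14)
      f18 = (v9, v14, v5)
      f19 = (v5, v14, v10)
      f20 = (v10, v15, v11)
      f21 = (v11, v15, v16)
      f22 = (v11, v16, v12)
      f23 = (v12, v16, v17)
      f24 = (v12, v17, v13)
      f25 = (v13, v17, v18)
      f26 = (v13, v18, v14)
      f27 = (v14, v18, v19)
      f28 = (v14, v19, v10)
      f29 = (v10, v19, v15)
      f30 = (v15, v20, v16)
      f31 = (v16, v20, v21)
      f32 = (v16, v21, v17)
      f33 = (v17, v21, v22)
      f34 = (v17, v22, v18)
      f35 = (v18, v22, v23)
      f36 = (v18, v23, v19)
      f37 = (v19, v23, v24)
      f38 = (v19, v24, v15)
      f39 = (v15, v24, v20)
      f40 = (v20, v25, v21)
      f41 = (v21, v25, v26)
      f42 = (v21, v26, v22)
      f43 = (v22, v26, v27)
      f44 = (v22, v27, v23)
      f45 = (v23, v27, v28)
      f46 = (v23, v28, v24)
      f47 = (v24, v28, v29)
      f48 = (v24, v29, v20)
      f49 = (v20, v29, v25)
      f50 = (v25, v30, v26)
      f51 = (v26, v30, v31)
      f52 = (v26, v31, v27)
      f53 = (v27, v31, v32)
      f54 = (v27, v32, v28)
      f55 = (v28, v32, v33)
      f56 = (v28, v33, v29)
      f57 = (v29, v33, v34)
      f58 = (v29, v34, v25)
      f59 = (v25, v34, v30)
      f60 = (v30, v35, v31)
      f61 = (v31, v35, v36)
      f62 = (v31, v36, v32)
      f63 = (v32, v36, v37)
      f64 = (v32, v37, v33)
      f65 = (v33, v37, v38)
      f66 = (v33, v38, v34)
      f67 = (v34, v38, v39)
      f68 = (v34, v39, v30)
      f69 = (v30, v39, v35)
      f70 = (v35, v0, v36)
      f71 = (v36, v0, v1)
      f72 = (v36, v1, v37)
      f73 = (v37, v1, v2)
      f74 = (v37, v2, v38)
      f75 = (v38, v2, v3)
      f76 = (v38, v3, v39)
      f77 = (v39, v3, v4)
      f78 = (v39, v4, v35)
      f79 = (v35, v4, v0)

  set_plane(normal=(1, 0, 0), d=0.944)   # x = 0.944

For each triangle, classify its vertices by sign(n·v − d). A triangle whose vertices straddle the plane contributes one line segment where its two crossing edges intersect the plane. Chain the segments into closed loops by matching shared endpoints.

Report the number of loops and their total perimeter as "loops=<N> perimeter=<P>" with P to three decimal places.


loops=2 perimeter=6.466

Straddling triangles (20 of 80):
  (v5,v10,v6) [+-+] → (0.944, 1.969, 0)–(0.944, 1.71269, 0.352719)  len=0.4360
  (v6,v10,v11) [+--] → (0.944, 1.71269, 0.352719)–(0.944, 1.58891, 0.5231)  len=0.2106
  (v6,v11,v7) [+-+] → (0.944, 1.58891, 0.5231)–(0.944, 0.987489, 0.327688)  len=0.6324
  (v7,v11,v12) [+--] → (0.944, 0.987489, 0.327688)–(0.944, 0.973981, 0.3233)  len=0.0142
  (v7,v12,v8) [+-+] → (0.944, 0.973981, 0.3233)–(0.944, 0.973981, -0.309098)  len=0.6324
  (v8,v12,v13) [+--] → (0.944, 0.973981, -0.309098)–(0.944, 0.973981, -0.3233)  len=0.0142
  (v8,v13,v9) [+-+] → (0.944, 0.973981, -0.3233)–(0.944, 1.3886, -0.458022)  len=0.4360
  (v9,v13,v14) [+--] → (0.944, 1.3886, -0.458022)–(0.944, 1.58891, -0.5231)  len=0.2106
  (v9,v14,v5) [+-+] → (0.944, 1.58891, -0.5231)–(0.944, 1.80396, -0.227195)  len=0.3658
  (v5,v14,v10) [+--] → (0.944, 1.80396, -0.227195)–(0.944, 1.969, 0)  len=0.2808
  (v30,v35,v31) [-+-] → (0.944, -1.969, 0)–(0.944, -1.80396, 0.227195)  len=0.2808
  (v31,v35,v36) [-++] → (0.944, -1.80396, 0.227195)–(0.944, -1.58891, 0.5231)  len=0.3658
  (v31,v36,v32) [-+-] → (0.944, -1.58891, 0.5231)–(0.944, -1.3886, 0.458022)  len=0.2106
  (v32,v36,v37) [-++] → (0.944, -1.3886, 0.458022)–(0.944, -0.973981, 0.3233)  len=0.4360
  (v32,v37,v33) [-+-] → (0.944, -0.973981, 0.3233)–(0.944, -0.973981, 0.309098)  len=0.0142
  (v33,v37,v38) [-++] → (0.944, -0.973981, 0.309098)–(0.944, -0.973981, -0.3233)  len=0.6324
  (v33,v38,v34) [-+-] → (0.944, -0.973981, -0.3233)–(0.944, -0.987489, -0.327688)  len=0.0142
  (v34,v38,v39) [-++] → (0.944, -0.987489, -0.327688)–(0.944, -1.58891, -0.5231)  len=0.6324
  (v34,v39,v30) [-+-] → (0.944, -1.58891, -0.5231)–(0.944, -1.71269, -0.352719)  len=0.2106
  (v30,v39,v35) [-++] → (0.944, -1.71269, -0.352719)–(0.944, -1.969, 0)  len=0.4360

Chained into 2 loop(s):
  loop 1: 10 segments, perimeter = 3.2330
  loop 2: 10 segments, perimeter = 3.2330
Total perimeter = 6.466


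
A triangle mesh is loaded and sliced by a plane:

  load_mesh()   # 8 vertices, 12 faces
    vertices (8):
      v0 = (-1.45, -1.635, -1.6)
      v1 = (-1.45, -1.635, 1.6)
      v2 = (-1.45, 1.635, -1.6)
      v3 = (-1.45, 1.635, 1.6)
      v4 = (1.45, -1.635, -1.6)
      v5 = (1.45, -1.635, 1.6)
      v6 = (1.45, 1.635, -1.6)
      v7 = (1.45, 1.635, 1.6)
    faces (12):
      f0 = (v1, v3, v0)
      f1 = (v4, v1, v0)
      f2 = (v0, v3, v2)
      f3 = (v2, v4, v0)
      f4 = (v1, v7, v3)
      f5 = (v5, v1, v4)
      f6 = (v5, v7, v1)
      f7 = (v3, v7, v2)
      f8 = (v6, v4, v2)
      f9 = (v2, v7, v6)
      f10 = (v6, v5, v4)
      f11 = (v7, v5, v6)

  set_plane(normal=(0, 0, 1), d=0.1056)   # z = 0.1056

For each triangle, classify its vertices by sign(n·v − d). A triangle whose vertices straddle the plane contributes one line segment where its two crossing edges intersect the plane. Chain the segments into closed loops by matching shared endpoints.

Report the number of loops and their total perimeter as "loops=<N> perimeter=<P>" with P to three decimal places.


Straddling triangles (8 of 12):
  (v1,v3,v0) [++-] → (-1.45, 0.10791, 0.1056)–(-1.45, -1.635, 0.1056)  len=1.7429
  (v4,v1,v0) [-+-] → (-0.0957, -1.635, 0.1056)–(-1.45, -1.635, 0.1056)  len=1.3543
  (v0,v3,v2) [-+-] → (-1.45, 0.10791, 0.1056)–(-1.45, 1.635, 0.1056)  len=1.5271
  (v5,v1,v4) [++-] → (-0.0957, -1.635, 0.1056)–(1.45, -1.635, 0.1056)  len=1.5457
  (v3,v7,v2) [++-] → (0.0957, 1.635, 0.1056)–(-1.45, 1.635, 0.1056)  len=1.5457
  (v2,v7,v6) [-+-] → (0.0957, 1.635, 0.1056)–(1.45, 1.635, 0.1056)  len=1.3543
  (v6,v5,v4) [-+-] → (1.45, -0.10791, 0.1056)–(1.45, -1.635, 0.1056)  len=1.5271
  (v7,v5,v6) [++-] → (1.45, -0.10791, 0.1056)–(1.45, 1.635, 0.1056)  len=1.7429

Chained into 1 loop(s):
  loop 1: 8 segments, perimeter = 12.3400
Total perimeter = 12.340

loops=1 perimeter=12.340


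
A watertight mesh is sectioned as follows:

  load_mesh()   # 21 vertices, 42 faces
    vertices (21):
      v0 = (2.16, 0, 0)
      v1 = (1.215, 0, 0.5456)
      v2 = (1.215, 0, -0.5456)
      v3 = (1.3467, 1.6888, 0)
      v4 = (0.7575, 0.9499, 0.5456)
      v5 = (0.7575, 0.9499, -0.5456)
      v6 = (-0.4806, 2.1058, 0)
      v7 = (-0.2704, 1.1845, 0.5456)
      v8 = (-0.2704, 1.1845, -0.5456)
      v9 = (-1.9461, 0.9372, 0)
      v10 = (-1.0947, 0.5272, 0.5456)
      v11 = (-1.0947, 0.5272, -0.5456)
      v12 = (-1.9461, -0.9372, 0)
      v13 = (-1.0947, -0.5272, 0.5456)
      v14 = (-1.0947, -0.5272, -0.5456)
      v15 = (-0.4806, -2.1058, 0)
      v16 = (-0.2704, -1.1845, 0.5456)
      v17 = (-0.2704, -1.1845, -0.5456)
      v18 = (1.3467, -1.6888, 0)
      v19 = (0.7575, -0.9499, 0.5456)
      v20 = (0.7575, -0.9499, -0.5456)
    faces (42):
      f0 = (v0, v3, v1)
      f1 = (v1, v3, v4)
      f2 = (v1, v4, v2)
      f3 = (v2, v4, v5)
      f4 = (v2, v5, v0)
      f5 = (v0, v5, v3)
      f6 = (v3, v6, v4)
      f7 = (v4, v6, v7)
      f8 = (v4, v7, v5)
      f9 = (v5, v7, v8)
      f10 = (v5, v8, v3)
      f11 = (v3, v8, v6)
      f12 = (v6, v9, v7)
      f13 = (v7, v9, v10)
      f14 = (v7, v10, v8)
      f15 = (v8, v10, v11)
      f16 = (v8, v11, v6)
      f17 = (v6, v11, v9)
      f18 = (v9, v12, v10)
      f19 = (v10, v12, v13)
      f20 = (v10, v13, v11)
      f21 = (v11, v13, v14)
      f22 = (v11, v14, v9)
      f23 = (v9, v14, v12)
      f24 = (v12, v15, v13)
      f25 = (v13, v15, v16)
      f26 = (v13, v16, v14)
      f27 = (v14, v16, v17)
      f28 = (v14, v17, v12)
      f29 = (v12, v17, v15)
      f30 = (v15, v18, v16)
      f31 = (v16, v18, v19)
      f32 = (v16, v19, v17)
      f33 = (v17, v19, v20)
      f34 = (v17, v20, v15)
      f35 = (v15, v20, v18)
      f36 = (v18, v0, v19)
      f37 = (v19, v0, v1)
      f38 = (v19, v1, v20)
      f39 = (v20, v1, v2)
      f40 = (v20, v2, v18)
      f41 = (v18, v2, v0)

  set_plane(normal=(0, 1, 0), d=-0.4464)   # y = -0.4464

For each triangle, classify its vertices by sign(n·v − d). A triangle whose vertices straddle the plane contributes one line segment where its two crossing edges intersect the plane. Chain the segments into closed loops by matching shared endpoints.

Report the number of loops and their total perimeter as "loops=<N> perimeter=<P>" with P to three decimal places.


Straddling triangles (12 of 42):
  (v9,v12,v10) [+-+] → (-1.9461, -0.4464, 0)–(-1.66075, -0.4464, 0.18286)  len=0.3389
  (v10,v12,v13) [+--] → (-1.66075, -0.4464, 0.18286)–(-1.0947, -0.4464, 0.5456)  len=0.6723
  (v10,v13,v11) [+-+] → (-1.0947, -0.4464, 0.5456)–(-1.0947, -0.4464, 0.46198)  len=0.0836
  (v11,v13,v14) [+--] → (-1.0947, -0.4464, 0.46198)–(-1.0947, -0.4464, -0.5456)  len=1.0076
  (v11,v14,v9) [+-+] → (-1.0947, -0.4464, -0.5456)–(-1.14168, -0.4464, -0.515496)  len=0.0558
  (v9,v14,v12) [+--] → (-1.14168, -0.4464, -0.515496)–(-1.9461, -0.4464, 0)  len=0.9554
  (v18,v0,v19) [-+-] → (1.94502, -0.4464, 0)–(1.5009, -0.4464, 0.256402)  len=0.5128
  (v19,v0,v1) [-++] → (1.5009, -0.4464, 0.256402)–(1, -0.4464, 0.5456)  len=0.5784
  (v19,v1,v20) [-+-] → (1, -0.4464, 0.5456)–(1, -0.4464, 0.0327969)  len=0.5128
  (v20,v1,v2) [-++] → (1, -0.4464, 0.0327969)–(1, -0.4464, -0.5456)  len=0.5784
  (v20,v2,v18) [-+-] → (1, -0.4464, -0.5456)–(1.24981, -0.4464, -0.401382)  len=0.2885
  (v18,v2,v0) [-++] → (1.24981, -0.4464, -0.401382)–(1.94502, -0.4464, 0)  len=0.8028

Chained into 2 loop(s):
  loop 1: 6 segments, perimeter = 3.1136
  loop 2: 6 segments, perimeter = 3.2736
Total perimeter = 6.387

loops=2 perimeter=6.387


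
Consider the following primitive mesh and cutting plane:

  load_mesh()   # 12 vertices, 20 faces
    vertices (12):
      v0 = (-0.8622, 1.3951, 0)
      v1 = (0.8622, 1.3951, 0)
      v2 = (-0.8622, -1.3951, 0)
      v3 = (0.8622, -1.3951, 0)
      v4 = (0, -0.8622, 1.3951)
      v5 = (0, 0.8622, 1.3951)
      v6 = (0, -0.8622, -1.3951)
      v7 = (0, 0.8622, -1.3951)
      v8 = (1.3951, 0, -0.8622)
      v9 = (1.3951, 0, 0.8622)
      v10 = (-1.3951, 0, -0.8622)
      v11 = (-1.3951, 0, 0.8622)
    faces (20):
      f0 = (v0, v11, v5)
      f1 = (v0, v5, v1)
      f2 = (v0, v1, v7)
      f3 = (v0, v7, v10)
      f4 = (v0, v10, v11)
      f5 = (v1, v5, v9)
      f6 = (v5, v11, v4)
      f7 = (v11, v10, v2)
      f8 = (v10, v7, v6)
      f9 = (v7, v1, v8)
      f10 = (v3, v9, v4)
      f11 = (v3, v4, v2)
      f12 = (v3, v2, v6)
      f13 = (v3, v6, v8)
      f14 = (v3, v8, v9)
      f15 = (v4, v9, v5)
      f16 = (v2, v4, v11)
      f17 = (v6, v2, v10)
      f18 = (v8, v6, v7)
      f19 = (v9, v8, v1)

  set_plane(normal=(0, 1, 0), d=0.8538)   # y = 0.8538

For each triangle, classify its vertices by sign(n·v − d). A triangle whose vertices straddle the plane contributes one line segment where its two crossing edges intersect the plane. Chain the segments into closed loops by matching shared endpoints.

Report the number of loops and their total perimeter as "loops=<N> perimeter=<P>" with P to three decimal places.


loops=1 perimeter=7.366

Straddling triangles (10 of 20):
  (v0,v11,v5) [+-+] → (-1.06897, 0.8538, 0.334534)–(-0.0135918, 0.8538, 1.38991)  len=1.4925
  (v0,v7,v10) [++-] → (-0.0135918, 0.8538, -1.38991)–(-1.06897, 0.8538, -0.334534)  len=1.4925
  (v0,v10,v11) [+--] → (-1.06897, 0.8538, -0.334534)–(-1.06897, 0.8538, 0.334534)  len=0.6691
  (v1,v5,v9) [++-] → (0.0135918, 0.8538, 1.38991)–(1.06897, 0.8538, 0.334534)  len=1.4925
  (v5,v11,v4) [+--] → (-0.0135918, 0.8538, 1.38991)–(0, 0.8538, 1.3951)  len=0.0145
  (v10,v7,v6) [-+-] → (-0.0135918, 0.8538, -1.38991)–(0, 0.8538, -1.3951)  len=0.0145
  (v7,v1,v8) [++-] → (1.06897, 0.8538, -0.334534)–(0.0135918, 0.8538, -1.38991)  len=1.4925
  (v4,v9,v5) [--+] → (0.0135918, 0.8538, 1.38991)–(0, 0.8538, 1.3951)  len=0.0145
  (v8,v6,v7) [--+] → (0, 0.8538, -1.3951)–(0.0135918, 0.8538, -1.38991)  len=0.0145
  (v9,v8,v1) [--+] → (1.06897, 0.8538, -0.334534)–(1.06897, 0.8538, 0.334534)  len=0.6691

Chained into 1 loop(s):
  loop 1: 10 segments, perimeter = 7.3664
Total perimeter = 7.366


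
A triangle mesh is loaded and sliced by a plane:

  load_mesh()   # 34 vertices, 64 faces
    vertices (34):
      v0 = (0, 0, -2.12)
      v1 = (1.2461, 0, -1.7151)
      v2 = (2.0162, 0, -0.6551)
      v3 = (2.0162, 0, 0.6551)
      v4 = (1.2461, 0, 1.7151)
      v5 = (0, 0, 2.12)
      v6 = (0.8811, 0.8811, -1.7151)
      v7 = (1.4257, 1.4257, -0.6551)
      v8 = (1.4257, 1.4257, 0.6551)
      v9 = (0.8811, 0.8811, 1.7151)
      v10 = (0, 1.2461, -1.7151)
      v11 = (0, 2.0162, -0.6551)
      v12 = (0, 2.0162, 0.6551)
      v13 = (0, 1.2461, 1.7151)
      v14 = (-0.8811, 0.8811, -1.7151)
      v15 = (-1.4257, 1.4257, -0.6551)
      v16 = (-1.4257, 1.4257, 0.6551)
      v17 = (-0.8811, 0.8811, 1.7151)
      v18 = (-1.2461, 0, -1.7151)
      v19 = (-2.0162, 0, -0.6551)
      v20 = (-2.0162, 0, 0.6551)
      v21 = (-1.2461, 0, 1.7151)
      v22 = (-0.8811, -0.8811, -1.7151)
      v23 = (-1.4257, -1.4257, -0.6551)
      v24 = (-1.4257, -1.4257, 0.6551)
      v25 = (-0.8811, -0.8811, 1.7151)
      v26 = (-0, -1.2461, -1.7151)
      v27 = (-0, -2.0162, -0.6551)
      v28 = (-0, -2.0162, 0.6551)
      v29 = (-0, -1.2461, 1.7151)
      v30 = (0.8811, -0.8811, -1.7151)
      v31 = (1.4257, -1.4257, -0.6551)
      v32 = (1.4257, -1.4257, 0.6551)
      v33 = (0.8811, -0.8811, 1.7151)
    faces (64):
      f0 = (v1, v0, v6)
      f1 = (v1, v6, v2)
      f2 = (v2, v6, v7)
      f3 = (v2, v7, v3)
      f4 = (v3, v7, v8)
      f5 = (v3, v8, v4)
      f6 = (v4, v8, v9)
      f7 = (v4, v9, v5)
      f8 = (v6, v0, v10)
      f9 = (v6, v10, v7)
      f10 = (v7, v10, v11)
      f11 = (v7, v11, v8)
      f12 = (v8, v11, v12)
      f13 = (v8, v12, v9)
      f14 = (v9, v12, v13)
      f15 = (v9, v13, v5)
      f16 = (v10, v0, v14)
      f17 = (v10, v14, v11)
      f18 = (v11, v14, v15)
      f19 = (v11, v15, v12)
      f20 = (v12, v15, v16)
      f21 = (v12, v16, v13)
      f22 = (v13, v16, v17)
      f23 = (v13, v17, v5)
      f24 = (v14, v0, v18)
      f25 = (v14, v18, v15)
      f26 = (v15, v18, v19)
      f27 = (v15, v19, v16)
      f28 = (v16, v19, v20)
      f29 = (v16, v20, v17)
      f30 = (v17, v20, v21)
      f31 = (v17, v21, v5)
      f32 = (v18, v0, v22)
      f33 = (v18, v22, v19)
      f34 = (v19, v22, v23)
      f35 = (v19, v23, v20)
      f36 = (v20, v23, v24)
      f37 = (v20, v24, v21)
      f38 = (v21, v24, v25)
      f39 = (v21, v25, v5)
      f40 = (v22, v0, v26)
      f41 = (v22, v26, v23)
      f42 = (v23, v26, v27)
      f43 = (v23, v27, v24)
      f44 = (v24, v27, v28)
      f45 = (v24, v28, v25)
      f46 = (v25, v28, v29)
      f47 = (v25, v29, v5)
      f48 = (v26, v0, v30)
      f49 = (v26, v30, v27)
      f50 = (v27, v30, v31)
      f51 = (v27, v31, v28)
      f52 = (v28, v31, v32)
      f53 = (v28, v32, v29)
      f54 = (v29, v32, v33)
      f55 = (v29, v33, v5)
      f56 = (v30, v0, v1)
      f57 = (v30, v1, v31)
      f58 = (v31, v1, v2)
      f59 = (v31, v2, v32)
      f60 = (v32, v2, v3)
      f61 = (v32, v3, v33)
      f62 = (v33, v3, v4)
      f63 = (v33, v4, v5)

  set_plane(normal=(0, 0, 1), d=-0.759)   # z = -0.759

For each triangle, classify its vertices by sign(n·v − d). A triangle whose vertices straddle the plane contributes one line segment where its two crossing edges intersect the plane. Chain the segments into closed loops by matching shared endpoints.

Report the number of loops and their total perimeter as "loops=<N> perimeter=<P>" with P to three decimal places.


Straddling triangles (16 of 64):
  (v1,v6,v2) [--+] → (1.90494, 0.0863644, -0.759)–(1.94072, 0, -0.759)  len=0.0935
  (v2,v6,v7) [+-+] → (1.90494, 0.0863644, -0.759)–(1.37232, 1.37232, -0.759)  len=1.3919
  (v6,v10,v7) [--+] → (1.28595, 1.4081, -0.759)–(1.37232, 1.37232, -0.759)  len=0.0935
  (v7,v10,v11) [+-+] → (1.28595, 1.4081, -0.759)–(0, 1.94072, -0.759)  len=1.3919
  (v10,v14,v11) [--+] → (-0.0863644, 1.90494, -0.759)–(0, 1.94072, -0.759)  len=0.0935
  (v11,v14,v15) [+-+] → (-0.0863644, 1.90494, -0.759)–(-1.37232, 1.37232, -0.759)  len=1.3919
  (v14,v18,v15) [--+] → (-1.4081, 1.28595, -0.759)–(-1.37232, 1.37232, -0.759)  len=0.0935
  (v15,v18,v19) [+-+] → (-1.4081, 1.28595, -0.759)–(-1.94072, 0, -0.759)  len=1.3919
  (v18,v22,v19) [--+] → (-1.90494, -0.0863644, -0.759)–(-1.94072, 0, -0.759)  len=0.0935
  (v19,v22,v23) [+-+] → (-1.90494, -0.0863644, -0.759)–(-1.37232, -1.37232, -0.759)  len=1.3919
  (v22,v26,v23) [--+] → (-1.28595, -1.4081, -0.759)–(-1.37232, -1.37232, -0.759)  len=0.0935
  (v23,v26,v27) [+-+] → (-1.28595, -1.4081, -0.759)–(0, -1.94072, -0.759)  len=1.3919
  (v26,v30,v27) [--+] → (0.0863644, -1.90494, -0.759)–(0, -1.94072, -0.759)  len=0.0935
  (v27,v30,v31) [+-+] → (0.0863644, -1.90494, -0.759)–(1.37232, -1.37232, -0.759)  len=1.3919
  (v30,v1,v31) [--+] → (1.4081, -1.28595, -0.759)–(1.37232, -1.37232, -0.759)  len=0.0935
  (v31,v1,v2) [+-+] → (1.4081, -1.28595, -0.759)–(1.94072, 0, -0.759)  len=1.3919

Chained into 1 loop(s):
  loop 1: 16 segments, perimeter = 11.8830
Total perimeter = 11.883

loops=1 perimeter=11.883


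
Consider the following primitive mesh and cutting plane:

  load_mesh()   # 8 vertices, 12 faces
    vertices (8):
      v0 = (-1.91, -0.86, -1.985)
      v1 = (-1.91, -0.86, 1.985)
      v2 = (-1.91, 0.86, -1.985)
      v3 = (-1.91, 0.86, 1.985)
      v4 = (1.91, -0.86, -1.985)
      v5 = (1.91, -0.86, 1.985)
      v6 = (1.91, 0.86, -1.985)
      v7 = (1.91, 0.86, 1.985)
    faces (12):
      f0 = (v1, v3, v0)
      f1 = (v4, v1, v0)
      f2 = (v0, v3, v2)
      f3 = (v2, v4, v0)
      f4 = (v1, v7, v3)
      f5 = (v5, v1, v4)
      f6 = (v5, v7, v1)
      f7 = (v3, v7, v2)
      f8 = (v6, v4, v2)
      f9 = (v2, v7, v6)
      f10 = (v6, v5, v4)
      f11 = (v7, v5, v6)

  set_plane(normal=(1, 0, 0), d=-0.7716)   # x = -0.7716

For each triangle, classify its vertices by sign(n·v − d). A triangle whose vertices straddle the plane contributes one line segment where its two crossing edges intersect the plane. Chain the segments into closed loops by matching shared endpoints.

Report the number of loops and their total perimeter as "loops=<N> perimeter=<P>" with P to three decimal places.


Straddling triangles (8 of 12):
  (v4,v1,v0) [+--] → (-0.7716, -0.86, 0.801898)–(-0.7716, -0.86, -1.985)  len=2.7869
  (v2,v4,v0) [-+-] → (-0.7716, 0.347422, -1.985)–(-0.7716, -0.86, -1.985)  len=1.2074
  (v1,v7,v3) [-+-] → (-0.7716, -0.347422, 1.985)–(-0.7716, 0.86, 1.985)  len=1.2074
  (v5,v1,v4) [+-+] → (-0.7716, -0.86, 1.985)–(-0.7716, -0.86, 0.801898)  len=1.1831
  (v5,v7,v1) [++-] → (-0.7716, -0.347422, 1.985)–(-0.7716, -0.86, 1.985)  len=0.5126
  (v3,v7,v2) [-+-] → (-0.7716, 0.86, 1.985)–(-0.7716, 0.86, -0.801898)  len=2.7869
  (v6,v4,v2) [++-] → (-0.7716, 0.347422, -1.985)–(-0.7716, 0.86, -1.985)  len=0.5126
  (v2,v7,v6) [-++] → (-0.7716, 0.86, -0.801898)–(-0.7716, 0.86, -1.985)  len=1.1831

Chained into 1 loop(s):
  loop 1: 8 segments, perimeter = 11.3800
Total perimeter = 11.380

loops=1 perimeter=11.380


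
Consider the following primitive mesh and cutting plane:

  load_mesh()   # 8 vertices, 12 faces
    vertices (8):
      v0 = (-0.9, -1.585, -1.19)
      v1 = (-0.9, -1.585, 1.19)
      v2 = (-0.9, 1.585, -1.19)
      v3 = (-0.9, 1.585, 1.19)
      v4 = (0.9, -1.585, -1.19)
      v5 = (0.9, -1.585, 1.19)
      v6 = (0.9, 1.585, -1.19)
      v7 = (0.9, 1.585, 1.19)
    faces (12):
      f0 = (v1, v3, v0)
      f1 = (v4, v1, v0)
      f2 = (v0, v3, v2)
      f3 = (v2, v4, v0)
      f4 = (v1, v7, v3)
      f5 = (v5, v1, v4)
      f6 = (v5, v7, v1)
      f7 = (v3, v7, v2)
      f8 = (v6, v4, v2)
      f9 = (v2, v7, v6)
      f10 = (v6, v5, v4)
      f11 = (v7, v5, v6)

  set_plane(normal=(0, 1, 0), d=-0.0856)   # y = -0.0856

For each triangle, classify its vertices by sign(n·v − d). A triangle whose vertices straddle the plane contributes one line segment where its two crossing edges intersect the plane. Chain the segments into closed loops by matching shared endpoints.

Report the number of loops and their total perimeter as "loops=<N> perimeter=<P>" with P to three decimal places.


loops=1 perimeter=8.360

Straddling triangles (8 of 12):
  (v1,v3,v0) [-+-] → (-0.9, -0.0856, 1.19)–(-0.9, -0.0856, -0.0642675)  len=1.2543
  (v0,v3,v2) [-++] → (-0.9, -0.0856, -0.0642675)–(-0.9, -0.0856, -1.19)  len=1.1257
  (v2,v4,v0) [+--] → (0.0486057, -0.0856, -1.19)–(-0.9, -0.0856, -1.19)  len=0.9486
  (v1,v7,v3) [-++] → (-0.0486057, -0.0856, 1.19)–(-0.9, -0.0856, 1.19)  len=0.8514
  (v5,v7,v1) [-+-] → (0.9, -0.0856, 1.19)–(-0.0486057, -0.0856, 1.19)  len=0.9486
  (v6,v4,v2) [+-+] → (0.9, -0.0856, -1.19)–(0.0486057, -0.0856, -1.19)  len=0.8514
  (v6,v5,v4) [+--] → (0.9, -0.0856, 0.0642675)–(0.9, -0.0856, -1.19)  len=1.2543
  (v7,v5,v6) [+-+] → (0.9, -0.0856, 1.19)–(0.9, -0.0856, 0.0642675)  len=1.1257

Chained into 1 loop(s):
  loop 1: 8 segments, perimeter = 8.3600
Total perimeter = 8.360


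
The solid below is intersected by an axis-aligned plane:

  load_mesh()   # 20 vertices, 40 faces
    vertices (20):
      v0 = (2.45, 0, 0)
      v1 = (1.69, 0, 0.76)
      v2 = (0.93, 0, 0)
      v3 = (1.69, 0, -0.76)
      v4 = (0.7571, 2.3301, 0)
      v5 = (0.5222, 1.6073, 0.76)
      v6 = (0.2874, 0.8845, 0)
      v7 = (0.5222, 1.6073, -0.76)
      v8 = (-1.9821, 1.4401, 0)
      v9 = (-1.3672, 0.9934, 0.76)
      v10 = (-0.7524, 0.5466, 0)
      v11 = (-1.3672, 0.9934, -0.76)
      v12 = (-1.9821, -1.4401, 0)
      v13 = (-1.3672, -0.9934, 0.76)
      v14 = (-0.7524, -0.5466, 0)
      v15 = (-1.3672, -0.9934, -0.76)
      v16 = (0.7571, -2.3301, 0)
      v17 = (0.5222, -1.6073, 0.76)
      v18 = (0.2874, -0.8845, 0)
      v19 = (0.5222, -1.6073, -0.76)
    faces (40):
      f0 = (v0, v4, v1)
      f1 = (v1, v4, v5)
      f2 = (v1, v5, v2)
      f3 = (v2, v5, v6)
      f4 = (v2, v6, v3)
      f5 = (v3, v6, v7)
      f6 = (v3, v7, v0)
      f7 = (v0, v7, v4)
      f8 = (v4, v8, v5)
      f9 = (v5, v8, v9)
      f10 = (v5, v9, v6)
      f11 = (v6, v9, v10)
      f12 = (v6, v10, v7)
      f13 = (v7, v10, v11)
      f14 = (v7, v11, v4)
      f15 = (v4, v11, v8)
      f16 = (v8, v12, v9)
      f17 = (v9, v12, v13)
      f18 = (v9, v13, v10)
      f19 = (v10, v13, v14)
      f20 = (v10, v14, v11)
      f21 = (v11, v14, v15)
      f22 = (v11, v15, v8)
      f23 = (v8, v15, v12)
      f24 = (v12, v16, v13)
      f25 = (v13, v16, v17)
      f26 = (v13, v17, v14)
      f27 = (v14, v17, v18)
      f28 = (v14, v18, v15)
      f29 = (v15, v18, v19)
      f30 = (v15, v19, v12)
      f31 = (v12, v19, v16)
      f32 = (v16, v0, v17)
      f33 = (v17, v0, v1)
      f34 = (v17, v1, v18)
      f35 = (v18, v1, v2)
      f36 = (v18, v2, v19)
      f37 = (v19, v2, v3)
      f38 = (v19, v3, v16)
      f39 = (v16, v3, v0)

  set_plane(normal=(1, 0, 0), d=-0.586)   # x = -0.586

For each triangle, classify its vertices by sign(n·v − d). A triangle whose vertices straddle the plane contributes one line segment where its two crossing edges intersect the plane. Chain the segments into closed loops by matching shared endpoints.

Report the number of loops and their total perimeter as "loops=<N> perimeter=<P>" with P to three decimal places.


loops=2 perimeter=7.982

Straddling triangles (16 of 40):
  (v4,v8,v5) [+-+] → (-0.586, 1.89371, 0)–(-0.586, 1.53331, 0.423686)  len=0.5562
  (v5,v8,v9) [+--] → (-0.586, 1.53331, 0.423686)–(-0.586, 1.24723, 0.76)  len=0.4415
  (v5,v9,v6) [+-+] → (-0.586, 1.24723, 0.76)–(-0.586, 0.941984, 0.401175)  len=0.4711
  (v6,v9,v10) [+--] → (-0.586, 0.941984, 0.401175)–(-0.586, 0.600674, 0)  len=0.5267
  (v6,v10,v7) [+-+] → (-0.586, 0.600674, 0)–(-0.586, 0.685075, -0.0992186)  len=0.1303
  (v7,v10,v11) [+--] → (-0.586, 0.685075, -0.0992186)–(-0.586, 1.24723, -0.76)  len=0.8676
  (v7,v11,v4) [+-+] → (-0.586, 1.24723, -0.76)–(-0.586, 1.48496, -0.480514)  len=0.3669
  (v4,v11,v8) [+--] → (-0.586, 1.48496, -0.480514)–(-0.586, 1.89371, 0)  len=0.6308
  (v12,v16,v13) [-+-] → (-0.586, -1.89371, 0)–(-0.586, -1.48496, 0.480514)  len=0.6308
  (v13,v16,v17) [-++] → (-0.586, -1.48496, 0.480514)–(-0.586, -1.24723, 0.76)  len=0.3669
  (v13,v17,v14) [-+-] → (-0.586, -1.24723, 0.76)–(-0.586, -0.685075, 0.0992186)  len=0.8676
  (v14,v17,v18) [-++] → (-0.586, -0.685075, 0.0992186)–(-0.586, -0.600674, 0)  len=0.1303
  (v14,v18,v15) [-+-] → (-0.586, -0.600674, 0)–(-0.586, -0.941984, -0.401175)  len=0.5267
  (v15,v18,v19) [-++] → (-0.586, -0.941984, -0.401175)–(-0.586, -1.24723, -0.76)  len=0.4711
  (v15,v19,v12) [-+-] → (-0.586, -1.24723, -0.76)–(-0.586, -1.53331, -0.423686)  len=0.4415
  (v12,v19,v16) [-++] → (-0.586, -1.53331, -0.423686)–(-0.586, -1.89371, 0)  len=0.5562

Chained into 2 loop(s):
  loop 1: 8 segments, perimeter = 3.9912
  loop 2: 8 segments, perimeter = 3.9912
Total perimeter = 7.982
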